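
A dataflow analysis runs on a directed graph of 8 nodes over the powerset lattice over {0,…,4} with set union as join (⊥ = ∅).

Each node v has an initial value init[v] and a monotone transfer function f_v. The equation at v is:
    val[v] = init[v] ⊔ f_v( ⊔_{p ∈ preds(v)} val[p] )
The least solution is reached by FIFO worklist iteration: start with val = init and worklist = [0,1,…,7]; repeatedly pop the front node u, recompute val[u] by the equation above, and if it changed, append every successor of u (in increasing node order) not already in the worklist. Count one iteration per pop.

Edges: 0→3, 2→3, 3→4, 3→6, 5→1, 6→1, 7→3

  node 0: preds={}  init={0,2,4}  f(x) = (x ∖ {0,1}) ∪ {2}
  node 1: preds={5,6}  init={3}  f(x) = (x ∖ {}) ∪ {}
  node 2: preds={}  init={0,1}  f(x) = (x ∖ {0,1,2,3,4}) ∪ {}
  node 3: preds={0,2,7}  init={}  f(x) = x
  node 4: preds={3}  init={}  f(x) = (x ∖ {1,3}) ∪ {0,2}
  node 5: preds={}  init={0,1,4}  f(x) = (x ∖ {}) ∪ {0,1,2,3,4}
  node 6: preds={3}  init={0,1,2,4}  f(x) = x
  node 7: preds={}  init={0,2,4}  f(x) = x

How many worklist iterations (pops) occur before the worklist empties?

9

Worklist (9 pops):
  #1 pop 0: in={} → {0,2,4} (no change)
  #2 pop 1: in={0,1,2,4} → {0,1,2,3,4} (was {3}); enqueue []
  #3 pop 2: in={} → {0,1} (no change)
  #4 pop 3: in={0,1,2,4} → {0,1,2,4} (was {}); enqueue []
  #5 pop 4: in={0,1,2,4} → {0,2,4} (was {}); enqueue []
  #6 pop 5: in={} → {0,1,2,3,4} (was {0,1,4}); enqueue [1]
  #7 pop 6: in={0,1,2,4} → {0,1,2,4} (no change)
  #8 pop 7: in={} → {0,2,4} (no change)
  #9 pop 1: in={0,1,2,3,4} → {0,1,2,3,4} (no change)

Fixpoint:
  val[0] = {0,2,4}
  val[1] = {0,1,2,3,4}
  val[2] = {0,1}
  val[3] = {0,1,2,4}
  val[4] = {0,2,4}
  val[5] = {0,1,2,3,4}
  val[6] = {0,1,2,4}
  val[7] = {0,2,4}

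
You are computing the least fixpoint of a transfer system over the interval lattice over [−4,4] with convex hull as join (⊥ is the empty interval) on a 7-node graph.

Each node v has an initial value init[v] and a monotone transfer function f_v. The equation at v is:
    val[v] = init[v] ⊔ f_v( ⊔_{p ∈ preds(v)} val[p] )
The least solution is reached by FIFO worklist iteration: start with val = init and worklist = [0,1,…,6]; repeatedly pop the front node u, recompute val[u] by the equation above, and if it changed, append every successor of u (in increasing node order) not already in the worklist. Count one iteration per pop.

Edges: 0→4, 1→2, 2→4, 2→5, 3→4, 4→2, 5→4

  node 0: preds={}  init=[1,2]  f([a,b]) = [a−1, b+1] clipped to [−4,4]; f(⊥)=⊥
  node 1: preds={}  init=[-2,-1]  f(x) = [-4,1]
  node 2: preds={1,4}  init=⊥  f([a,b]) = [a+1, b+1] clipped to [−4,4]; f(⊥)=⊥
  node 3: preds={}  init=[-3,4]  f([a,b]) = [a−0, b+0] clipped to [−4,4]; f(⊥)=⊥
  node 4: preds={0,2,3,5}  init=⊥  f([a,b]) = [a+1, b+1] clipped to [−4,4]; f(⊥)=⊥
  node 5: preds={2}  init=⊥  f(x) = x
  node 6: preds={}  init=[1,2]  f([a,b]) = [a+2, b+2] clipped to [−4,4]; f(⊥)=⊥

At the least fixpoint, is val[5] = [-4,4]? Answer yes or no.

no

Worklist (11 pops):
  #1 pop 0: in=⊥ → [1,2] (no change)
  #2 pop 1: in=⊥ → [-4,1] (was [-2,-1]); enqueue []
  #3 pop 2: in=[-4,1] → [-3,2] (was ⊥); enqueue []
  #4 pop 3: in=⊥ → [-3,4] (no change)
  #5 pop 4: in=[-3,4] → [-2,4] (was ⊥); enqueue [2]
  #6 pop 5: in=[-3,2] → [-3,2] (was ⊥); enqueue [4]
  #7 pop 6: in=⊥ → [1,2] (no change)
  #8 pop 2: in=[-4,4] → [-3,4] (was [-3,2]); enqueue [5]
  #9 pop 4: in=[-3,4] → [-2,4] (no change)
  #10 pop 5: in=[-3,4] → [-3,4] (was [-3,2]); enqueue [4]
  #11 pop 4: in=[-3,4] → [-2,4] (no change)

Fixpoint:
  val[0] = [1,2]
  val[1] = [-4,1]
  val[2] = [-3,4]
  val[3] = [-3,4]
  val[4] = [-2,4]
  val[5] = [-3,4]
  val[6] = [1,2]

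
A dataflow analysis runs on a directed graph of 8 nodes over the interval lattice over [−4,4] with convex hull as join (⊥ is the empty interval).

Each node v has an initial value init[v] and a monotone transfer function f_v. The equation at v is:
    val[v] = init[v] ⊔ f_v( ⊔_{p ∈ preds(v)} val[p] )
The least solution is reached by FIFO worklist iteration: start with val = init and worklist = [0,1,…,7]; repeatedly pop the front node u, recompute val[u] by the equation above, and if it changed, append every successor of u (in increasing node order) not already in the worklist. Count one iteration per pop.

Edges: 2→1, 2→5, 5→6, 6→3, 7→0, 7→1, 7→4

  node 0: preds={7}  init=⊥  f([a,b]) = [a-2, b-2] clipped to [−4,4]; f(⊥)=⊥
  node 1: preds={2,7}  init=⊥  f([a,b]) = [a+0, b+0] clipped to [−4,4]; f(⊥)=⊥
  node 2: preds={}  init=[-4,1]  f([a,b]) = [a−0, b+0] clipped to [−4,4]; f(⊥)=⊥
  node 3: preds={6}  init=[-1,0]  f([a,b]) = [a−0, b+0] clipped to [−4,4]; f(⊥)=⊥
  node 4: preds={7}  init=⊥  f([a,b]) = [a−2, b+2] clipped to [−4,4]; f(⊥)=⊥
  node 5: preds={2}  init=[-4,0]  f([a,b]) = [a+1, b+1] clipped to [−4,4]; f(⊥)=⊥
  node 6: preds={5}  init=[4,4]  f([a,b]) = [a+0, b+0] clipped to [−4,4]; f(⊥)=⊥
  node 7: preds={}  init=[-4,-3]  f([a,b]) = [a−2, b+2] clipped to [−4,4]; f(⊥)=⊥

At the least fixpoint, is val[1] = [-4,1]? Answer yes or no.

yes

Worklist (9 pops):
  #1 pop 0: in=[-4,-3] → [-4,-4] (was ⊥); enqueue []
  #2 pop 1: in=[-4,1] → [-4,1] (was ⊥); enqueue []
  #3 pop 2: in=⊥ → [-4,1] (no change)
  #4 pop 3: in=[4,4] → [-1,4] (was [-1,0]); enqueue []
  #5 pop 4: in=[-4,-3] → [-4,-1] (was ⊥); enqueue []
  #6 pop 5: in=[-4,1] → [-4,2] (was [-4,0]); enqueue []
  #7 pop 6: in=[-4,2] → [-4,4] (was [4,4]); enqueue [3]
  #8 pop 7: in=⊥ → [-4,-3] (no change)
  #9 pop 3: in=[-4,4] → [-4,4] (was [-1,4]); enqueue []

Fixpoint:
  val[0] = [-4,-4]
  val[1] = [-4,1]
  val[2] = [-4,1]
  val[3] = [-4,4]
  val[4] = [-4,-1]
  val[5] = [-4,2]
  val[6] = [-4,4]
  val[7] = [-4,-3]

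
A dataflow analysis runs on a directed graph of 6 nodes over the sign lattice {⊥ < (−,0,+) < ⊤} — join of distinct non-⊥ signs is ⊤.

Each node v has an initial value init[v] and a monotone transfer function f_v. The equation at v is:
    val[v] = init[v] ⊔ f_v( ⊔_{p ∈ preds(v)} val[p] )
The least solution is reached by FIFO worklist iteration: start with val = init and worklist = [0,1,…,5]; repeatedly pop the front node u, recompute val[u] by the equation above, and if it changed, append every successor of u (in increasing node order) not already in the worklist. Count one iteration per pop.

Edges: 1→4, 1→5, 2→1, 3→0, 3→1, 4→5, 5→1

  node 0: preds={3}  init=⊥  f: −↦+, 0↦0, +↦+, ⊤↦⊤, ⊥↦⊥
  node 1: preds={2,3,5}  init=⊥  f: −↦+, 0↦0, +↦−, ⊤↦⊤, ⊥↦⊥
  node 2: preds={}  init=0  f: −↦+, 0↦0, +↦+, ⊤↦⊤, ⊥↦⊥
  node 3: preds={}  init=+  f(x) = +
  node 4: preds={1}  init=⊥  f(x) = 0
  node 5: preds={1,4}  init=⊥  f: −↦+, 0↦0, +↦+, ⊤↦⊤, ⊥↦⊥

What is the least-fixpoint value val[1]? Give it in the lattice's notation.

⊤

Trace (7 dequeues):
  [1] u=0 | in + | out + | prev ⊥ | push {}
  [2] u=1 | in ⊤ | out ⊤ | prev ⊥ | push {}
  [3] u=2 | in ⊥ | out 0 | ==
  [4] u=3 | in ⊥ | out + | ==
  [5] u=4 | in ⊤ | out 0 | prev ⊥ | push {}
  [6] u=5 | in ⊤ | out ⊤ | prev ⊥ | push {1}
  [7] u=1 | in ⊤ | out ⊤ | ==

Converged values:
  [0] +
  [1] ⊤
  [2] 0
  [3] +
  [4] 0
  [5] ⊤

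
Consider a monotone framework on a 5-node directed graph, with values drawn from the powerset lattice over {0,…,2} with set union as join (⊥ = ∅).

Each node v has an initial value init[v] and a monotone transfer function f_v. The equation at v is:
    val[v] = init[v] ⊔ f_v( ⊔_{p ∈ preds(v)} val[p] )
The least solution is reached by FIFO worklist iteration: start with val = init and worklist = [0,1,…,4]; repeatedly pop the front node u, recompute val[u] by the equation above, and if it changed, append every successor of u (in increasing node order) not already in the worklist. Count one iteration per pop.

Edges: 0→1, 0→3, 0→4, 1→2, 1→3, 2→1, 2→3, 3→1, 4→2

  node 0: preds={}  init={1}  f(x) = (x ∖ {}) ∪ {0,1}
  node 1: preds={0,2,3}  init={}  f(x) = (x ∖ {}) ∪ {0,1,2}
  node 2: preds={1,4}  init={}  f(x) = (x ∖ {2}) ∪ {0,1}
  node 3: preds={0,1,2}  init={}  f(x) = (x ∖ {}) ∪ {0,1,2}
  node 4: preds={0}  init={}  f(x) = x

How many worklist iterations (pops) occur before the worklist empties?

7

Trace (7 dequeues):
  [1] u=0 | in {} | out {0,1} | prev {1} | push {}
  [2] u=1 | in {0,1} | out {0,1,2} | prev {} | push {}
  [3] u=2 | in {0,1,2} | out {0,1} | prev {} | push {1}
  [4] u=3 | in {0,1,2} | out {0,1,2} | prev {} | push {}
  [5] u=4 | in {0,1} | out {0,1} | prev {} | push {2}
  [6] u=1 | in {0,1,2} | out {0,1,2} | ==
  [7] u=2 | in {0,1,2} | out {0,1} | ==

Converged values:
  [0] {0,1}
  [1] {0,1,2}
  [2] {0,1}
  [3] {0,1,2}
  [4] {0,1}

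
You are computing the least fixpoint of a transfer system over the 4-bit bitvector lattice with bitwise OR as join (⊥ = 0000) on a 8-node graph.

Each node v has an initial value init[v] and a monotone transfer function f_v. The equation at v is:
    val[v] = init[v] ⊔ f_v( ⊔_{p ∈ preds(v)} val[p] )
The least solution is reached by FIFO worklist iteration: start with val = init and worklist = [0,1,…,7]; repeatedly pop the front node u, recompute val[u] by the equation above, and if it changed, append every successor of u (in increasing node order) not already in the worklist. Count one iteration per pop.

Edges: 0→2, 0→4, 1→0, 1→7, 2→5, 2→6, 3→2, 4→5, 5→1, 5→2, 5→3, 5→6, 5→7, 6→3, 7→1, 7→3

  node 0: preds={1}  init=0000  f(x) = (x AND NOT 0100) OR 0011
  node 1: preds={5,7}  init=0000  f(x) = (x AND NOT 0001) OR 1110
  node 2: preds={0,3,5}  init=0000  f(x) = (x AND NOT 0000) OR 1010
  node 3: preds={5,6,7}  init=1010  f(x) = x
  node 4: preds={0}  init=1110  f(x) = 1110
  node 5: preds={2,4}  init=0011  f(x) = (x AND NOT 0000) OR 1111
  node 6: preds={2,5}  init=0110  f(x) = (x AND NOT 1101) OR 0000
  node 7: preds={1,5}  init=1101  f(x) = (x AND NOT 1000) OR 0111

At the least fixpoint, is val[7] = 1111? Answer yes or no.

Trace (15 dequeues):
  [1] u=0 | in 0000 | out 0011 | prev 0000 | push {}
  [2] u=1 | in 1111 | out 1110 | prev 0000 | push {0}
  [3] u=2 | in 1011 | out 1011 | prev 0000 | push {}
  [4] u=3 | in 1111 | out 1111 | prev 1010 | push {2}
  [5] u=4 | in 0011 | out 1110 | ==
  [6] u=5 | in 1111 | out 1111 | prev 0011 | push {1,3}
  [7] u=6 | in 1111 | out 0110 | ==
  [8] u=7 | in 1111 | out 1111 | prev 1101 | push {}
  [9] u=0 | in 1110 | out 1011 | prev 0011 | push {4}
  [10] u=2 | in 1111 | out 1111 | prev 1011 | push {5,6}
  [11] u=1 | in 1111 | out 1110 | ==
  [12] u=3 | in 1111 | out 1111 | ==
  [13] u=4 | in 1011 | out 1110 | ==
  [14] u=5 | in 1111 | out 1111 | ==
  [15] u=6 | in 1111 | out 0110 | ==

Converged values:
  [0] 1011
  [1] 1110
  [2] 1111
  [3] 1111
  [4] 1110
  [5] 1111
  [6] 0110
  [7] 1111

yes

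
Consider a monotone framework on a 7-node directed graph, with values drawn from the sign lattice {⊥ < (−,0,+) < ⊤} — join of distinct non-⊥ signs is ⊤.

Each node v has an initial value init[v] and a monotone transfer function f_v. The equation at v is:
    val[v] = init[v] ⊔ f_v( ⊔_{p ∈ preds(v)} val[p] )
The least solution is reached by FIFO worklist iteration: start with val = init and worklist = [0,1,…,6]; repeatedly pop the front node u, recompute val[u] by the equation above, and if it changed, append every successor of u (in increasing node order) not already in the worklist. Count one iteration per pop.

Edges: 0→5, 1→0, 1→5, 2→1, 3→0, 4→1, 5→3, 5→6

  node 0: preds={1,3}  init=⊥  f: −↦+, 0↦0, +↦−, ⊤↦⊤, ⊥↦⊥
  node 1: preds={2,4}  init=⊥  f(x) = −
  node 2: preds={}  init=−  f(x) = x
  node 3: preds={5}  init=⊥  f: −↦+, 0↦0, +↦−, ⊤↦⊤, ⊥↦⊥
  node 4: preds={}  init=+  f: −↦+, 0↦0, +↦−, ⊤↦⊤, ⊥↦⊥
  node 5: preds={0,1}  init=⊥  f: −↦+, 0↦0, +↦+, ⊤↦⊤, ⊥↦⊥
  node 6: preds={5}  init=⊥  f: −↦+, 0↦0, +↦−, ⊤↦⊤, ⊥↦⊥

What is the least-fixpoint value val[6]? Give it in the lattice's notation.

⊤

Trace (15 dequeues):
  [1] u=0 | in ⊥ | out ⊥ | ==
  [2] u=1 | in ⊤ | out − | prev ⊥ | push {0}
  [3] u=2 | in ⊥ | out − | ==
  [4] u=3 | in ⊥ | out ⊥ | ==
  [5] u=4 | in ⊥ | out + | ==
  [6] u=5 | in − | out + | prev ⊥ | push {3}
  [7] u=6 | in + | out − | prev ⊥ | push {}
  [8] u=0 | in − | out + | prev ⊥ | push {5}
  [9] u=3 | in + | out − | prev ⊥ | push {0}
  [10] u=5 | in ⊤ | out ⊤ | prev + | push {3,6}
  [11] u=0 | in − | out + | ==
  [12] u=3 | in ⊤ | out ⊤ | prev − | push {0}
  [13] u=6 | in ⊤ | out ⊤ | prev − | push {}
  [14] u=0 | in ⊤ | out ⊤ | prev + | push {5}
  [15] u=5 | in ⊤ | out ⊤ | ==

Converged values:
  [0] ⊤
  [1] −
  [2] −
  [3] ⊤
  [4] +
  [5] ⊤
  [6] ⊤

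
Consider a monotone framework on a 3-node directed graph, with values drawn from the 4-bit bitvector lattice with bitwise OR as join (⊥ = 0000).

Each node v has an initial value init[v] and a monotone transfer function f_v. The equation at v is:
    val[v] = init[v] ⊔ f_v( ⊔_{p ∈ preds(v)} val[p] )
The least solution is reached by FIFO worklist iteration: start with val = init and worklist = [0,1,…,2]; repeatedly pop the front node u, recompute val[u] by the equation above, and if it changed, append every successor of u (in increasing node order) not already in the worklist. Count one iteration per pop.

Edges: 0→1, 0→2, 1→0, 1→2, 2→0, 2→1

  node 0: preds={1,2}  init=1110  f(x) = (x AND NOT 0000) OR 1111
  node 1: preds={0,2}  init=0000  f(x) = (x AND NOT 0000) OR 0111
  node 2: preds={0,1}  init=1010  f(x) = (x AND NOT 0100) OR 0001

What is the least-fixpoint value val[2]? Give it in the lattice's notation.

1011

Worklist (5 pops):
  #1 pop 0: in=1010 → 1111 (was 1110); enqueue []
  #2 pop 1: in=1111 → 1111 (was 0000); enqueue [0]
  #3 pop 2: in=1111 → 1011 (was 1010); enqueue [1]
  #4 pop 0: in=1111 → 1111 (no change)
  #5 pop 1: in=1111 → 1111 (no change)

Fixpoint:
  val[0] = 1111
  val[1] = 1111
  val[2] = 1011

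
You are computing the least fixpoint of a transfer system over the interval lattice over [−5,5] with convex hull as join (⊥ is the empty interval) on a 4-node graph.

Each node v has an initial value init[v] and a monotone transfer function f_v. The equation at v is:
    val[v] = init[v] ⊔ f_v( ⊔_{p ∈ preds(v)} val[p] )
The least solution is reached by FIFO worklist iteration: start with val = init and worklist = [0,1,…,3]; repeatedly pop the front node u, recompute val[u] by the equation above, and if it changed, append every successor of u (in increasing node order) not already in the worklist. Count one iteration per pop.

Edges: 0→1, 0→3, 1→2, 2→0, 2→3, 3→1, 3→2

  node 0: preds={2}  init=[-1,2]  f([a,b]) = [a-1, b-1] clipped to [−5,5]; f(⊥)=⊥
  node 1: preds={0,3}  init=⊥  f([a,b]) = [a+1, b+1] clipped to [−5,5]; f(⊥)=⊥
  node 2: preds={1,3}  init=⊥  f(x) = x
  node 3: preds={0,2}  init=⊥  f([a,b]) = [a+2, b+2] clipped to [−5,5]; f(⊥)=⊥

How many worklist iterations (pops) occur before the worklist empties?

Trace (10 dequeues):
  [1] u=0 | in ⊥ | out [-1,2] | ==
  [2] u=1 | in [-1,2] | out [0,3] | prev ⊥ | push {}
  [3] u=2 | in [0,3] | out [0,3] | prev ⊥ | push {0}
  [4] u=3 | in [-1,3] | out [1,5] | prev ⊥ | push {1,2}
  [5] u=0 | in [0,3] | out [-1,2] | ==
  [6] u=1 | in [-1,5] | out [0,5] | prev [0,3] | push {}
  [7] u=2 | in [0,5] | out [0,5] | prev [0,3] | push {0,3}
  [8] u=0 | in [0,5] | out [-1,4] | prev [-1,2] | push {1}
  [9] u=3 | in [-1,5] | out [1,5] | ==
  [10] u=1 | in [-1,5] | out [0,5] | ==

Converged values:
  [0] [-1,4]
  [1] [0,5]
  [2] [0,5]
  [3] [1,5]

10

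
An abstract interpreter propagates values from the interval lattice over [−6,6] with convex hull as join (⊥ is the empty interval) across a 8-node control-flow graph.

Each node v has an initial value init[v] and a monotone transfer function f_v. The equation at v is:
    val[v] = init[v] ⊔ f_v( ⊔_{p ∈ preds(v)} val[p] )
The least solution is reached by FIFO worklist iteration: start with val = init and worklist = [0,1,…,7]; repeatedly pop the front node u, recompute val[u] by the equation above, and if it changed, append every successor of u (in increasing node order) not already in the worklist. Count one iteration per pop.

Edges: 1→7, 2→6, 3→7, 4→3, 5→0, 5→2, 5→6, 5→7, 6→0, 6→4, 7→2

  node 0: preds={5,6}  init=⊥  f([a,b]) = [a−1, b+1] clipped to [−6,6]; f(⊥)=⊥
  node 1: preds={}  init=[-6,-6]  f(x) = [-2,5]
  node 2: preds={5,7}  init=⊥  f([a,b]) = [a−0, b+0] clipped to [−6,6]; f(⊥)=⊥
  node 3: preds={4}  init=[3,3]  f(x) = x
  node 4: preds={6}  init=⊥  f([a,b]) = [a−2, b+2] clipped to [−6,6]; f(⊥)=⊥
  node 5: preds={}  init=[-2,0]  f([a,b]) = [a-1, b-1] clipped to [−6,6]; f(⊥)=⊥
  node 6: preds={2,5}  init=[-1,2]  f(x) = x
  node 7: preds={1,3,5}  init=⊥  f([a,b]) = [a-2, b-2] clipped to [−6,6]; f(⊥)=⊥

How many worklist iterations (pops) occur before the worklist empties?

20

Iteration log — 20 steps:
  step 1. node 0  ⊔preds=[-2,2]  new=[-3,3]  old=⊥  +wl: 
  step 2. node 1  ⊔preds=⊥  new=[-6,5]  old=[-6,-6]  +wl: 
  step 3. node 2  ⊔preds=[-2,0]  new=[-2,0]  old=⊥  +wl: 
  step 4. node 3  ⊔preds=⊥  new=[3,3]  stable
  step 5. node 4  ⊔preds=[-1,2]  new=[-3,4]  old=⊥  +wl: 3
  step 6. node 5  ⊔preds=⊥  new=[-2,0]  stable
  step 7. node 6  ⊔preds=[-2,0]  new=[-2,2]  old=[-1,2]  +wl: 0,4
  step 8. node 7  ⊔preds=[-6,5]  new=[-6,3]  old=⊥  +wl: 2
  step 9. node 3  ⊔preds=[-3,4]  new=[-3,4]  old=[3,3]  +wl: 7
  step 10. node 0  ⊔preds=[-2,2]  new=[-3,3]  stable
  step 11. node 4  ⊔preds=[-2,2]  new=[-4,4]  old=[-3,4]  +wl: 3
  step 12. node 2  ⊔preds=[-6,3]  new=[-6,3]  old=[-2,0]  +wl: 6
  step 13. node 7  ⊔preds=[-6,5]  new=[-6,3]  stable
  step 14. node 3  ⊔preds=[-4,4]  new=[-4,4]  old=[-3,4]  +wl: 7
  step 15. node 6  ⊔preds=[-6,3]  new=[-6,3]  old=[-2,2]  +wl: 0,4
  step 16. node 7  ⊔preds=[-6,5]  new=[-6,3]  stable
  step 17. node 0  ⊔preds=[-6,3]  new=[-6,4]  old=[-3,3]  +wl: 
  step 18. node 4  ⊔preds=[-6,3]  new=[-6,5]  old=[-4,4]  +wl: 3
  step 19. node 3  ⊔preds=[-6,5]  new=[-6,5]  old=[-4,4]  +wl: 7
  step 20. node 7  ⊔preds=[-6,5]  new=[-6,3]  stable

Least fixpoint reached:
  node 0: [-6,4]
  node 1: [-6,5]
  node 2: [-6,3]
  node 3: [-6,5]
  node 4: [-6,5]
  node 5: [-2,0]
  node 6: [-6,3]
  node 7: [-6,3]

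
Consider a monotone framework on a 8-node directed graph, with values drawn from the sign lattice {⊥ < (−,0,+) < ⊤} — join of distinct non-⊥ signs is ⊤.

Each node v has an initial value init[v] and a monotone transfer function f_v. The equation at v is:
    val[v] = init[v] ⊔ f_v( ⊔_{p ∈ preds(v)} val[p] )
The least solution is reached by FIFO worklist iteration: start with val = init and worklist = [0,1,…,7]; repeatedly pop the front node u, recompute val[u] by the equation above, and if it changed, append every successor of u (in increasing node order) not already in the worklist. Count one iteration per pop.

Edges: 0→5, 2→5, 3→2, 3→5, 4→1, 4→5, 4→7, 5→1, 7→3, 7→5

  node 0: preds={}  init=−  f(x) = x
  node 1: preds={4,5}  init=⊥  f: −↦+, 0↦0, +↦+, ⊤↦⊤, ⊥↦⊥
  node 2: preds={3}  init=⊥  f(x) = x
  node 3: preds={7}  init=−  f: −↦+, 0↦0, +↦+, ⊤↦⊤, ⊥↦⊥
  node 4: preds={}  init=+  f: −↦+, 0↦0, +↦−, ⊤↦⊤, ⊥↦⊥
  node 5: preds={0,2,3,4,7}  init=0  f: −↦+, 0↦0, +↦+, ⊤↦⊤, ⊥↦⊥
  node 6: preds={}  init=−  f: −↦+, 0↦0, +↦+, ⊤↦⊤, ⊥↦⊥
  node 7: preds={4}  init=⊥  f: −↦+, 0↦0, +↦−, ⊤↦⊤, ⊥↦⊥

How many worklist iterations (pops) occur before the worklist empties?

13

Worklist (13 pops):
  #1 pop 0: in=⊥ → − (no change)
  #2 pop 1: in=⊤ → ⊤ (was ⊥); enqueue []
  #3 pop 2: in=− → − (was ⊥); enqueue []
  #4 pop 3: in=⊥ → − (no change)
  #5 pop 4: in=⊥ → + (no change)
  #6 pop 5: in=⊤ → ⊤ (was 0); enqueue [1]
  #7 pop 6: in=⊥ → − (no change)
  #8 pop 7: in=+ → − (was ⊥); enqueue [3,5]
  #9 pop 1: in=⊤ → ⊤ (no change)
  #10 pop 3: in=− → ⊤ (was −); enqueue [2]
  #11 pop 5: in=⊤ → ⊤ (no change)
  #12 pop 2: in=⊤ → ⊤ (was −); enqueue [5]
  #13 pop 5: in=⊤ → ⊤ (no change)

Fixpoint:
  val[0] = −
  val[1] = ⊤
  val[2] = ⊤
  val[3] = ⊤
  val[4] = +
  val[5] = ⊤
  val[6] = −
  val[7] = −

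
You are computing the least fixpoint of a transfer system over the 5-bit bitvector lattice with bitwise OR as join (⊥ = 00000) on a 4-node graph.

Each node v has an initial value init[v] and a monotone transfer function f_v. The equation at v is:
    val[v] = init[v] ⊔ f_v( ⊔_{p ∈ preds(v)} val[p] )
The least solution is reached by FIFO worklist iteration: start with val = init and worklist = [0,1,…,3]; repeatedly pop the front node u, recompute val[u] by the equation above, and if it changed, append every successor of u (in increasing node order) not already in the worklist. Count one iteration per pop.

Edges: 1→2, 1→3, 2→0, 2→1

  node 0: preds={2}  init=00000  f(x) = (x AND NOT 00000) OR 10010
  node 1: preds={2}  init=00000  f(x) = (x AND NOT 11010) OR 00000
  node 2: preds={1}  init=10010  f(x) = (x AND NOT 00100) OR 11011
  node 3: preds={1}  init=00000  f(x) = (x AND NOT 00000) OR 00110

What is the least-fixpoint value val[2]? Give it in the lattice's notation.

11011

Iteration log — 8 steps:
  step 1. node 0  ⊔preds=10010  new=10010  old=00000  +wl: 
  step 2. node 1  ⊔preds=10010  new=00000  stable
  step 3. node 2  ⊔preds=00000  new=11011  old=10010  +wl: 0,1
  step 4. node 3  ⊔preds=00000  new=00110  old=00000  +wl: 
  step 5. node 0  ⊔preds=11011  new=11011  old=10010  +wl: 
  step 6. node 1  ⊔preds=11011  new=00001  old=00000  +wl: 2,3
  step 7. node 2  ⊔preds=00001  new=11011  stable
  step 8. node 3  ⊔preds=00001  new=00111  old=00110  +wl: 

Least fixpoint reached:
  node 0: 11011
  node 1: 00001
  node 2: 11011
  node 3: 00111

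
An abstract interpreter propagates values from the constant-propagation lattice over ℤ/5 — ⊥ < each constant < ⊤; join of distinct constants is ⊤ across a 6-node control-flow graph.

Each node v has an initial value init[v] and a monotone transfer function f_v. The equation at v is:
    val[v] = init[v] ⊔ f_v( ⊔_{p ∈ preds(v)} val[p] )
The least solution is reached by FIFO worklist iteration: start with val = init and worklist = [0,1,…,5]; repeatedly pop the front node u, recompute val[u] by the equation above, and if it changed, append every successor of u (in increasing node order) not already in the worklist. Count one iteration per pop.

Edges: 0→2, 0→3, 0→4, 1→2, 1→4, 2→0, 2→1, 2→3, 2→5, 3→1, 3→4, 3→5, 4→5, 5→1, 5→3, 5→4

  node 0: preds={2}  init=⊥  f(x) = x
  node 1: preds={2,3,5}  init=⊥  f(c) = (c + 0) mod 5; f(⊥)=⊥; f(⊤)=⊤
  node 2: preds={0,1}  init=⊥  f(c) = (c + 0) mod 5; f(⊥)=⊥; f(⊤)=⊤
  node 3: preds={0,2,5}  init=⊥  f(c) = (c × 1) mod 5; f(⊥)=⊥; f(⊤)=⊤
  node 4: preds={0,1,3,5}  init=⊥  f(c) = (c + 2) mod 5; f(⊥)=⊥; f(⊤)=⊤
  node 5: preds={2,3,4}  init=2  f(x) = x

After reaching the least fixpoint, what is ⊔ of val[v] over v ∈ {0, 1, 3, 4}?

Trace (17 dequeues):
  [1] u=0 | in ⊥ | out ⊥ | ==
  [2] u=1 | in 2 | out 2 | prev ⊥ | push {}
  [3] u=2 | in 2 | out 2 | prev ⊥ | push {0,1}
  [4] u=3 | in 2 | out 2 | prev ⊥ | push {}
  [5] u=4 | in 2 | out 4 | prev ⊥ | push {}
  [6] u=5 | in ⊤ | out ⊤ | prev 2 | push {3,4}
  [7] u=0 | in 2 | out 2 | prev ⊥ | push {2}
  [8] u=1 | in ⊤ | out ⊤ | prev 2 | push {}
  [9] u=3 | in ⊤ | out ⊤ | prev 2 | push {1,5}
  [10] u=4 | in ⊤ | out ⊤ | prev 4 | push {}
  [11] u=2 | in ⊤ | out ⊤ | prev 2 | push {0,3}
  [12] u=1 | in ⊤ | out ⊤ | ==
  [13] u=5 | in ⊤ | out ⊤ | ==
  [14] u=0 | in ⊤ | out ⊤ | prev 2 | push {2,4}
  [15] u=3 | in ⊤ | out ⊤ | ==
  [16] u=2 | in ⊤ | out ⊤ | ==
  [17] u=4 | in ⊤ | out ⊤ | ==

Converged values:
  [0] ⊤
  [1] ⊤
  [2] ⊤
  [3] ⊤
  [4] ⊤
  [5] ⊤

⊤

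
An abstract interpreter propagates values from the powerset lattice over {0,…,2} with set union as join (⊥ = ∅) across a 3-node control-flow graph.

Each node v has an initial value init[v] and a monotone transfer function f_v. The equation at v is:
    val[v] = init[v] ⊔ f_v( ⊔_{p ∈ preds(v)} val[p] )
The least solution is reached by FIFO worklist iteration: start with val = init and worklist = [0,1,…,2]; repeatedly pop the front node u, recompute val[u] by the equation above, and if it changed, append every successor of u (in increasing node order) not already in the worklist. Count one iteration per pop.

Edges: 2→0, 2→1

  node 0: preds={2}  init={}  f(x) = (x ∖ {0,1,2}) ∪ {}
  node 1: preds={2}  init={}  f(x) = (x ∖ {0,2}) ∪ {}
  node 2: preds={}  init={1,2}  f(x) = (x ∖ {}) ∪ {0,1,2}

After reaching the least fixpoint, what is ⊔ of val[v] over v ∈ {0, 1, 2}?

{0,1,2}

Trace (5 dequeues):
  [1] u=0 | in {1,2} | out {} | ==
  [2] u=1 | in {1,2} | out {1} | prev {} | push {}
  [3] u=2 | in {} | out {0,1,2} | prev {1,2} | push {0,1}
  [4] u=0 | in {0,1,2} | out {} | ==
  [5] u=1 | in {0,1,2} | out {1} | ==

Converged values:
  [0] {}
  [1] {1}
  [2] {0,1,2}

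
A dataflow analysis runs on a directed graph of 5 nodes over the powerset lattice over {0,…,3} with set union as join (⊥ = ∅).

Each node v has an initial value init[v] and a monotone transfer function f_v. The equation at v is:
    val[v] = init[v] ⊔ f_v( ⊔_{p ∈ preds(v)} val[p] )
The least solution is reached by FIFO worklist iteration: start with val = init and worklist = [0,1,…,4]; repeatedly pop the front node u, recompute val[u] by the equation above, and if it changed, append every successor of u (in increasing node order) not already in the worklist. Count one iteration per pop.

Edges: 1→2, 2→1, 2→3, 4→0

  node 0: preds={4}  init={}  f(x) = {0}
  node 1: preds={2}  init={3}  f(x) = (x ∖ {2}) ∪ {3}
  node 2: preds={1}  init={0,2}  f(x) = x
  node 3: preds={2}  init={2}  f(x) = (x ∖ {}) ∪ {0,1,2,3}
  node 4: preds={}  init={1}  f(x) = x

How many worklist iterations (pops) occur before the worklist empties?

Iteration log — 6 steps:
  step 1. node 0  ⊔preds={1}  new={0}  old={}  +wl: 
  step 2. node 1  ⊔preds={0,2}  new={0,3}  old={3}  +wl: 
  step 3. node 2  ⊔preds={0,3}  new={0,2,3}  old={0,2}  +wl: 1
  step 4. node 3  ⊔preds={0,2,3}  new={0,1,2,3}  old={2}  +wl: 
  step 5. node 4  ⊔preds={}  new={1}  stable
  step 6. node 1  ⊔preds={0,2,3}  new={0,3}  stable

Least fixpoint reached:
  node 0: {0}
  node 1: {0,3}
  node 2: {0,2,3}
  node 3: {0,1,2,3}
  node 4: {1}

6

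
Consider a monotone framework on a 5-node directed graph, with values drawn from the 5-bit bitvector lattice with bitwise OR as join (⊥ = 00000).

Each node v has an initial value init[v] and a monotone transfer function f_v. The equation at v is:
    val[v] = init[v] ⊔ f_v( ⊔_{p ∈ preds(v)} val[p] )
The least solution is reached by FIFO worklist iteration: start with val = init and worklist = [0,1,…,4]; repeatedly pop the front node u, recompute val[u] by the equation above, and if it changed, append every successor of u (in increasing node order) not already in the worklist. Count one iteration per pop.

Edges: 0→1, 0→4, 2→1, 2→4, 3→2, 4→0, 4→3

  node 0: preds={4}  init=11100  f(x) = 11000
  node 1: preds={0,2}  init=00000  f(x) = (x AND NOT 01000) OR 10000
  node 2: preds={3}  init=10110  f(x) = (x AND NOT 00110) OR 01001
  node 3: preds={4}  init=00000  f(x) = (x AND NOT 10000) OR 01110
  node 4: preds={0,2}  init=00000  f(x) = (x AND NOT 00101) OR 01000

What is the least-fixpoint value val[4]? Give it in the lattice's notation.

11010

Worklist (9 pops):
  #1 pop 0: in=00000 → 11100 (no change)
  #2 pop 1: in=11110 → 10110 (was 00000); enqueue []
  #3 pop 2: in=00000 → 11111 (was 10110); enqueue [1]
  #4 pop 3: in=00000 → 01110 (was 00000); enqueue [2]
  #5 pop 4: in=11111 → 11010 (was 00000); enqueue [0,3]
  #6 pop 1: in=11111 → 10111 (was 10110); enqueue []
  #7 pop 2: in=01110 → 11111 (no change)
  #8 pop 0: in=11010 → 11100 (no change)
  #9 pop 3: in=11010 → 01110 (no change)

Fixpoint:
  val[0] = 11100
  val[1] = 10111
  val[2] = 11111
  val[3] = 01110
  val[4] = 11010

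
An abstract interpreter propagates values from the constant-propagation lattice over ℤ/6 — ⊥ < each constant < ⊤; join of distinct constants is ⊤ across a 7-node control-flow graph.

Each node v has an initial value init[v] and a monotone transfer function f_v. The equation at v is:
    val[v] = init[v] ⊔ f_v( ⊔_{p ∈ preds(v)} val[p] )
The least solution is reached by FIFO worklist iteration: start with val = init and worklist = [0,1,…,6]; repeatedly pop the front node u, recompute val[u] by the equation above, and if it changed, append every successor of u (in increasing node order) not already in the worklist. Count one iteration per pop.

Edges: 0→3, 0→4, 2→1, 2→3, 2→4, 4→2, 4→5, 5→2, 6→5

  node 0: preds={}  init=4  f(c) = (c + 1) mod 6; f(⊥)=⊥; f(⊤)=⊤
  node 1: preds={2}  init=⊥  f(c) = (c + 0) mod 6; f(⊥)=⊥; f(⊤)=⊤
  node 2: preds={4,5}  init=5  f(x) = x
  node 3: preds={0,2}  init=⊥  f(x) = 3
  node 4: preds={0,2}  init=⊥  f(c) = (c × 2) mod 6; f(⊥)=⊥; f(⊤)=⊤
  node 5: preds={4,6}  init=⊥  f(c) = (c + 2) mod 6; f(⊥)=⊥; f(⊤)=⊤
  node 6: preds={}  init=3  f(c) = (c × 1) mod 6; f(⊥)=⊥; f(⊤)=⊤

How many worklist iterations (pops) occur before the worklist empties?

Iteration log — 11 steps:
  step 1. node 0  ⊔preds=⊥  new=4  stable
  step 2. node 1  ⊔preds=5  new=5  old=⊥  +wl: 
  step 3. node 2  ⊔preds=⊥  new=5  stable
  step 4. node 3  ⊔preds=⊤  new=3  old=⊥  +wl: 
  step 5. node 4  ⊔preds=⊤  new=⊤  old=⊥  +wl: 2
  step 6. node 5  ⊔preds=⊤  new=⊤  old=⊥  +wl: 
  step 7. node 6  ⊔preds=⊥  new=3  stable
  step 8. node 2  ⊔preds=⊤  new=⊤  old=5  +wl: 1,3,4
  step 9. node 1  ⊔preds=⊤  new=⊤  old=5  +wl: 
  step 10. node 3  ⊔preds=⊤  new=3  stable
  step 11. node 4  ⊔preds=⊤  new=⊤  stable

Least fixpoint reached:
  node 0: 4
  node 1: ⊤
  node 2: ⊤
  node 3: 3
  node 4: ⊤
  node 5: ⊤
  node 6: 3

11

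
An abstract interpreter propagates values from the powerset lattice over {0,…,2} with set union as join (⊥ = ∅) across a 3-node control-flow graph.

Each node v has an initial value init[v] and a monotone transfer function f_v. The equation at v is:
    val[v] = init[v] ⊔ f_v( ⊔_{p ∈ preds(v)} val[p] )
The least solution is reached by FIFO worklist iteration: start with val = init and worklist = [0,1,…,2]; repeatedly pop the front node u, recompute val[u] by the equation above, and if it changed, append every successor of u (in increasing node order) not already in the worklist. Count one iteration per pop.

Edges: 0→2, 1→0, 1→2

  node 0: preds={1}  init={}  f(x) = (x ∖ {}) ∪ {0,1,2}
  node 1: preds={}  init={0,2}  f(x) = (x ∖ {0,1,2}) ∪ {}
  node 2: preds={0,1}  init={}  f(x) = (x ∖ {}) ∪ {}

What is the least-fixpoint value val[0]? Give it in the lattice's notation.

{0,1,2}

Trace (3 dequeues):
  [1] u=0 | in {0,2} | out {0,1,2} | prev {} | push {}
  [2] u=1 | in {} | out {0,2} | ==
  [3] u=2 | in {0,1,2} | out {0,1,2} | prev {} | push {}

Converged values:
  [0] {0,1,2}
  [1] {0,2}
  [2] {0,1,2}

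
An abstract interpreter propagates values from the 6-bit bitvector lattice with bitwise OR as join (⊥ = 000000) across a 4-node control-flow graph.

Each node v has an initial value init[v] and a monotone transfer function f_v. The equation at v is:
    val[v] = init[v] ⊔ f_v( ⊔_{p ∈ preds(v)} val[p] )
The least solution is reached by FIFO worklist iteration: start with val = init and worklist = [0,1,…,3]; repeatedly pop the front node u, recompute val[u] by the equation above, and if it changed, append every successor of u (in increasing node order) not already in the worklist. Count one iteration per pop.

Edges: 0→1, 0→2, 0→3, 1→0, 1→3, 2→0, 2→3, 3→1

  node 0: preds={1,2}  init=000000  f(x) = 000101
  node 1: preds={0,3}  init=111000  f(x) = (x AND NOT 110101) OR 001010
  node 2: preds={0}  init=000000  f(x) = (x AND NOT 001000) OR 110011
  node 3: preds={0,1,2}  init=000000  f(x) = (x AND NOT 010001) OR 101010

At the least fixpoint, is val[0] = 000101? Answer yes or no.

yes

Iteration log — 6 steps:
  step 1. node 0  ⊔preds=111000  new=000101  old=000000  +wl: 
  step 2. node 1  ⊔preds=000101  new=111010  old=111000  +wl: 0
  step 3. node 2  ⊔preds=000101  new=110111  old=000000  +wl: 
  step 4. node 3  ⊔preds=111111  new=101110  old=000000  +wl: 1
  step 5. node 0  ⊔preds=111111  new=000101  stable
  step 6. node 1  ⊔preds=101111  new=111010  stable

Least fixpoint reached:
  node 0: 000101
  node 1: 111010
  node 2: 110111
  node 3: 101110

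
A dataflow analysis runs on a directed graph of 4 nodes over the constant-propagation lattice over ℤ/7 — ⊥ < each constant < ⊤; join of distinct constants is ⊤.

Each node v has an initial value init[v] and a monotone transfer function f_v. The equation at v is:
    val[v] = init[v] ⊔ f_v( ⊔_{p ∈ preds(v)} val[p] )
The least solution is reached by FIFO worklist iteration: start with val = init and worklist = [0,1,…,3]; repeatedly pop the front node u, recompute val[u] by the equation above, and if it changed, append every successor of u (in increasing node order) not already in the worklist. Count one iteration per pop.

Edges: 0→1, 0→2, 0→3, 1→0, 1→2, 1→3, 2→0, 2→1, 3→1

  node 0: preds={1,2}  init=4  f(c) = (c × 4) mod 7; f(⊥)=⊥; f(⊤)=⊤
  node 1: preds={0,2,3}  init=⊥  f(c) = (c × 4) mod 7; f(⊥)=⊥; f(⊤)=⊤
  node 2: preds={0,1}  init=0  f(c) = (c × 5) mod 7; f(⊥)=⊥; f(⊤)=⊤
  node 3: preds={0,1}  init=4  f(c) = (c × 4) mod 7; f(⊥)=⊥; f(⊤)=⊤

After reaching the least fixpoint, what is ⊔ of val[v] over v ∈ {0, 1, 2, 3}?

⊤

Worklist (6 pops):
  #1 pop 0: in=0 → ⊤ (was 4); enqueue []
  #2 pop 1: in=⊤ → ⊤ (was ⊥); enqueue [0]
  #3 pop 2: in=⊤ → ⊤ (was 0); enqueue [1]
  #4 pop 3: in=⊤ → ⊤ (was 4); enqueue []
  #5 pop 0: in=⊤ → ⊤ (no change)
  #6 pop 1: in=⊤ → ⊤ (no change)

Fixpoint:
  val[0] = ⊤
  val[1] = ⊤
  val[2] = ⊤
  val[3] = ⊤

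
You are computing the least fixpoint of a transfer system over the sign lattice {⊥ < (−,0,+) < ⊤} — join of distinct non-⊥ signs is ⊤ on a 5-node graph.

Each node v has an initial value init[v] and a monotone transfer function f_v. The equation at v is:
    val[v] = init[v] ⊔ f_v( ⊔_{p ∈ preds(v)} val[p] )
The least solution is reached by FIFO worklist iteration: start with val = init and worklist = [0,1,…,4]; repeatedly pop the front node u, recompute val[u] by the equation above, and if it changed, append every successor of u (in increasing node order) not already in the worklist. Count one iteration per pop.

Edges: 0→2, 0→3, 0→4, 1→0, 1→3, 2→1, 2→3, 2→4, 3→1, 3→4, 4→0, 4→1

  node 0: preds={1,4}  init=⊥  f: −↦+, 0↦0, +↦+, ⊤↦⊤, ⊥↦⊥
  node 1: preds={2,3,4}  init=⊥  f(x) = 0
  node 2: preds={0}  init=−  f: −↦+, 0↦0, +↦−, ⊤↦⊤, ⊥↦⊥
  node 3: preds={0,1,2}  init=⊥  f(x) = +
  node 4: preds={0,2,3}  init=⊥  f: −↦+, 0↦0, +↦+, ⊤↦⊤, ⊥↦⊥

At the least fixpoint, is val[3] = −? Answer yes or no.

Iteration log — 11 steps:
  step 1. node 0  ⊔preds=⊥  new=⊥  stable
  step 2. node 1  ⊔preds=−  new=0  old=⊥  +wl: 0
  step 3. node 2  ⊔preds=⊥  new=−  stable
  step 4. node 3  ⊔preds=⊤  new=+  old=⊥  +wl: 1
  step 5. node 4  ⊔preds=⊤  new=⊤  old=⊥  +wl: 
  step 6. node 0  ⊔preds=⊤  new=⊤  old=⊥  +wl: 2,3,4
  step 7. node 1  ⊔preds=⊤  new=0  stable
  step 8. node 2  ⊔preds=⊤  new=⊤  old=−  +wl: 1
  step 9. node 3  ⊔preds=⊤  new=+  stable
  step 10. node 4  ⊔preds=⊤  new=⊤  stable
  step 11. node 1  ⊔preds=⊤  new=0  stable

Least fixpoint reached:
  node 0: ⊤
  node 1: 0
  node 2: ⊤
  node 3: +
  node 4: ⊤

no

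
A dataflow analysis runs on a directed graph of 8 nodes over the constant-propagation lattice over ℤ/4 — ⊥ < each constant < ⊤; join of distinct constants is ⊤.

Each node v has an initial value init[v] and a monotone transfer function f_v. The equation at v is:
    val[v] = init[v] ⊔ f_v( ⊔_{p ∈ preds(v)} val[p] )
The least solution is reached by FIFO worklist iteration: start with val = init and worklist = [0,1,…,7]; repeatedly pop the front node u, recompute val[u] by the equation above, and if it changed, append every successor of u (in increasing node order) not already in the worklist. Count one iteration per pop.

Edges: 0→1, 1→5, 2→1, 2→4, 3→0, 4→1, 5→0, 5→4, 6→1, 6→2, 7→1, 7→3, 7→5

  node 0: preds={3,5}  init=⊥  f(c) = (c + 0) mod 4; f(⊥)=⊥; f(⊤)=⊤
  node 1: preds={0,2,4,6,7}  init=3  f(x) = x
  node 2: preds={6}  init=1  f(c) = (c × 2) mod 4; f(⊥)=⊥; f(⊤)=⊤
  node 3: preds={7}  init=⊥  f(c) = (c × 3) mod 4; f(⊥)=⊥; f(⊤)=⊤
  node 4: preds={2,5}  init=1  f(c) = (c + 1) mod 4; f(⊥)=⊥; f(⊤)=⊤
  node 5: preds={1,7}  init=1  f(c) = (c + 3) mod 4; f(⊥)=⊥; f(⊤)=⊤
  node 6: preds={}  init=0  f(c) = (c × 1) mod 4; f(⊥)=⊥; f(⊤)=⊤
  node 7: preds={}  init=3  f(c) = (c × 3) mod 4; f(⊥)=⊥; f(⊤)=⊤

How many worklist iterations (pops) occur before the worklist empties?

12

Trace (12 dequeues):
  [1] u=0 | in 1 | out 1 | prev ⊥ | push {}
  [2] u=1 | in ⊤ | out ⊤ | prev 3 | push {}
  [3] u=2 | in 0 | out ⊤ | prev 1 | push {1}
  [4] u=3 | in 3 | out 1 | prev ⊥ | push {0}
  [5] u=4 | in ⊤ | out ⊤ | prev 1 | push {}
  [6] u=5 | in ⊤ | out ⊤ | prev 1 | push {4}
  [7] u=6 | in ⊥ | out 0 | ==
  [8] u=7 | in ⊥ | out 3 | ==
  [9] u=1 | in ⊤ | out ⊤ | ==
  [10] u=0 | in ⊤ | out ⊤ | prev 1 | push {1}
  [11] u=4 | in ⊤ | out ⊤ | ==
  [12] u=1 | in ⊤ | out ⊤ | ==

Converged values:
  [0] ⊤
  [1] ⊤
  [2] ⊤
  [3] 1
  [4] ⊤
  [5] ⊤
  [6] 0
  [7] 3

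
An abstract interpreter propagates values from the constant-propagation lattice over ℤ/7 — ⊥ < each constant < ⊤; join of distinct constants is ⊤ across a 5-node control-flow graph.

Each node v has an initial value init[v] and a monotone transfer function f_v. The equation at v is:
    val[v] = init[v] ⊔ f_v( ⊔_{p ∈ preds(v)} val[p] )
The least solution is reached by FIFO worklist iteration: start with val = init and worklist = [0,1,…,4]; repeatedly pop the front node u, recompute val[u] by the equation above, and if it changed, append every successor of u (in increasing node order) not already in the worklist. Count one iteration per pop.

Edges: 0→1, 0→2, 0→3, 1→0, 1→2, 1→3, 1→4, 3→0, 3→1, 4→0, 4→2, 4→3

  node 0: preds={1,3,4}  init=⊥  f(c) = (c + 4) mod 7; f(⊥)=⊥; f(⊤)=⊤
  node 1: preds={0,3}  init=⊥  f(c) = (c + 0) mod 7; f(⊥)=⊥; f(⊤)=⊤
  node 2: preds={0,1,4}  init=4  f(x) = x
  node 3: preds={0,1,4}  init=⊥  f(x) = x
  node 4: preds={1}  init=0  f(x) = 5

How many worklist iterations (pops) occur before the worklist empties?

11

Worklist (11 pops):
  #1 pop 0: in=0 → 4 (was ⊥); enqueue []
  #2 pop 1: in=4 → 4 (was ⊥); enqueue [0]
  #3 pop 2: in=⊤ → ⊤ (was 4); enqueue []
  #4 pop 3: in=⊤ → ⊤ (was ⊥); enqueue [1]
  #5 pop 4: in=4 → ⊤ (was 0); enqueue [2,3]
  #6 pop 0: in=⊤ → ⊤ (was 4); enqueue []
  #7 pop 1: in=⊤ → ⊤ (was 4); enqueue [0,4]
  #8 pop 2: in=⊤ → ⊤ (no change)
  #9 pop 3: in=⊤ → ⊤ (no change)
  #10 pop 0: in=⊤ → ⊤ (no change)
  #11 pop 4: in=⊤ → ⊤ (no change)

Fixpoint:
  val[0] = ⊤
  val[1] = ⊤
  val[2] = ⊤
  val[3] = ⊤
  val[4] = ⊤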